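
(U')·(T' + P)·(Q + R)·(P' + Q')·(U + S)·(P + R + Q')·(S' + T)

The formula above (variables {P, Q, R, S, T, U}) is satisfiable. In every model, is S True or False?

Suppose S = 0.
From the singleton clause (U'), U = 0.
Now (U) is unsatisfied and unit — conflict.
So every satisfying assignment has S = True.

True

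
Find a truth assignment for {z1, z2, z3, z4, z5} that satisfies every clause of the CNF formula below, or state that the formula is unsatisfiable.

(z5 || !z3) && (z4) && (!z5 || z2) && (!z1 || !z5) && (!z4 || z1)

Unit clause (z4) forces z4 = true.
Unit clause (z1) forces z1 = true.
Unit clause (!z5) forces z5 = false.
Unit clause (!z3) forces z3 = false.
All clauses hold; z2 can take either value.

z1=true; z2=false; z3=false; z4=true; z5=false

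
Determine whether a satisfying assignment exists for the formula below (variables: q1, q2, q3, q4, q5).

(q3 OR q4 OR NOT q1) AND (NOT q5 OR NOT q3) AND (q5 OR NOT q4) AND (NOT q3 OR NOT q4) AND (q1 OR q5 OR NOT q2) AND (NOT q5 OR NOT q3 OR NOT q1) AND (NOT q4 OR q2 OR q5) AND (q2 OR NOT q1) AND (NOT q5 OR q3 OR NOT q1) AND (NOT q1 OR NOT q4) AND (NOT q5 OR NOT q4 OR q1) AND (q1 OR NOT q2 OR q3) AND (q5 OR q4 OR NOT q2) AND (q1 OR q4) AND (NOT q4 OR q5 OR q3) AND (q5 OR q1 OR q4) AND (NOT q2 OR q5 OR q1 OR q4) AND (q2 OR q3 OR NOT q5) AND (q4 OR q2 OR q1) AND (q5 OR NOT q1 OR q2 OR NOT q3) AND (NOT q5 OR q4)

Case q5 = false:
Unit clause (NOT q4) forces q4 = false.
Unit clause (NOT q2) forces q2 = false.
Unit clause (NOT q1) forces q1 = false.
But (q1) is also a unit clause — contradiction.
That branch fails; take q5 = true instead.
Unit clause (NOT q3) forces q3 = false.
Unit clause (NOT q1) forces q1 = false.
Unit clause (NOT q4) forces q4 = false.
But (q4) is also a unit clause — contradiction.
Either choice for q5 ends in contradiction.
No assignment satisfies every clause.

No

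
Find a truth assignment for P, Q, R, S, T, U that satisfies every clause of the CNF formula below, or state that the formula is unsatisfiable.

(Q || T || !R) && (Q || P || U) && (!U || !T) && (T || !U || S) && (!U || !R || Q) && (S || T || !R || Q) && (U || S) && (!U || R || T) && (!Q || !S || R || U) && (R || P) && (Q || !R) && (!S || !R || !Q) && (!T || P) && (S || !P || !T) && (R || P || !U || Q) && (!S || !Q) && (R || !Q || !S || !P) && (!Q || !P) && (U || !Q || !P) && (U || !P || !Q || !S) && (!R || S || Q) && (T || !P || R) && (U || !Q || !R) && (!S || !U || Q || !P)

P=true,  Q=false,  R=false,  S=true,  T=true,  U=false

Case U = false:
(S) alone gives S = true.
(!Q) alone gives Q = false.
(P) alone gives P = true.
(!R) alone gives R = false.
(T) alone gives T = true.
All clauses are satisfied.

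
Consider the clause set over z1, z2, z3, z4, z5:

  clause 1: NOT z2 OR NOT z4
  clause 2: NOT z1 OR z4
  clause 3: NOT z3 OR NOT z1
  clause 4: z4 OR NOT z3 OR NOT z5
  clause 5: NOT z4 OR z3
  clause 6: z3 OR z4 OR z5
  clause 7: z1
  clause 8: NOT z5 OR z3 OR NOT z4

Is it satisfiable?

From the singleton clause (z1), z1 = true.
From the singleton clause (z4), z4 = true.
From the singleton clause (NOT z2), z2 = false.
From the singleton clause (NOT z3), z3 = false.
But (z3) is also a unit clause — contradiction.
No assignment satisfies every clause.

No, unsatisfiable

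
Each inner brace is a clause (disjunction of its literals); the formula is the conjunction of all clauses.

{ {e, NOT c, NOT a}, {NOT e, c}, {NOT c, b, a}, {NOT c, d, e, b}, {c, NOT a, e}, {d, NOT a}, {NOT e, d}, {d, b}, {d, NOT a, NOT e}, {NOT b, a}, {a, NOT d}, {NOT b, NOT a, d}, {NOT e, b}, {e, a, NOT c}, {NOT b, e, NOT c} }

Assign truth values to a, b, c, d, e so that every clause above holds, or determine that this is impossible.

Branch on e: set e = true.
From the singleton clause (c), c = true.
From the singleton clause (d), d = true.
From the singleton clause (a), a = true.
From the singleton clause (b), b = true.
All clauses are satisfied.

a ↦ true; b ↦ true; c ↦ true; d ↦ true; e ↦ true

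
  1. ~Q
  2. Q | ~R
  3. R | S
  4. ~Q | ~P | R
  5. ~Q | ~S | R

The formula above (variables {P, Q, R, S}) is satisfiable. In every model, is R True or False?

False

Suppose R = 1.
Unit clause (~Q) forces Q = 0.
But (Q) is also a unit clause — contradiction.
So every satisfying assignment has R = False.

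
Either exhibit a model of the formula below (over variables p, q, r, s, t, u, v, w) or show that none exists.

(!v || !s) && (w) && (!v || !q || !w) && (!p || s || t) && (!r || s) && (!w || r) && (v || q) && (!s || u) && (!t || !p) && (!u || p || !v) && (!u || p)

p ↦ true; q ↦ true; r ↦ true; s ↦ true; t ↦ false; u ↦ true; v ↦ false; w ↦ true

Unit clause (w) forces w = true.
Unit clause (r) forces r = true.
Unit clause (s) forces s = true.
Unit clause (!v) forces v = false.
Unit clause (q) forces q = true.
Unit clause (u) forces u = true.
Unit clause (p) forces p = true.
Unit clause (!t) forces t = false.
All clauses are satisfied.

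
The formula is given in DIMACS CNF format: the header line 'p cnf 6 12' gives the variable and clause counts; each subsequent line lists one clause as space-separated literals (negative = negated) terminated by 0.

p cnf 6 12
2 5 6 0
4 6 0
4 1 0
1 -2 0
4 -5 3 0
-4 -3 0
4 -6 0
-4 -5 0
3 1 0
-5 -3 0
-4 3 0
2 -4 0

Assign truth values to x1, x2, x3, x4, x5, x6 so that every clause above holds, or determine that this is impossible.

UNSATISFIABLE

Suppose x4 = True.
From the singleton clause (¬x3), x3 = False.
That conflicts with the unit clause (x3).
Undo x4 and try x4 = False.
From the singleton clause (x6), x6 = True.
That conflicts with the unit clause (¬x6).
Neither x4 = True nor x4 = False works.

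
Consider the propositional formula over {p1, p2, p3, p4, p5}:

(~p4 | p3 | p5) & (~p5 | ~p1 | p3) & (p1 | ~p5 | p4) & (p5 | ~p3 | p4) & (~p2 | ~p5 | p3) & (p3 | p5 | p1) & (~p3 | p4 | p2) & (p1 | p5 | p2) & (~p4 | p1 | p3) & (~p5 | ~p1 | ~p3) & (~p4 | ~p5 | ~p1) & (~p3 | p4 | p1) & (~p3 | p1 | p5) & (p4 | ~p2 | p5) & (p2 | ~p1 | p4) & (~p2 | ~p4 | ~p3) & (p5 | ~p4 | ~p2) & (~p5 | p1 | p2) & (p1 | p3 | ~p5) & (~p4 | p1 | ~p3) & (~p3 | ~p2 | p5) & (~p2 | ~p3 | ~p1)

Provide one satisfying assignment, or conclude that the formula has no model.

Suppose p4 = 1.
Suppose p3 = 1.
(~p2) alone gives p2 = 0.
(p1) alone gives p1 = 1.
(~p5) alone gives p5 = 0.
Every clause now holds.

p1=1,  p2=0,  p3=1,  p4=1,  p5=0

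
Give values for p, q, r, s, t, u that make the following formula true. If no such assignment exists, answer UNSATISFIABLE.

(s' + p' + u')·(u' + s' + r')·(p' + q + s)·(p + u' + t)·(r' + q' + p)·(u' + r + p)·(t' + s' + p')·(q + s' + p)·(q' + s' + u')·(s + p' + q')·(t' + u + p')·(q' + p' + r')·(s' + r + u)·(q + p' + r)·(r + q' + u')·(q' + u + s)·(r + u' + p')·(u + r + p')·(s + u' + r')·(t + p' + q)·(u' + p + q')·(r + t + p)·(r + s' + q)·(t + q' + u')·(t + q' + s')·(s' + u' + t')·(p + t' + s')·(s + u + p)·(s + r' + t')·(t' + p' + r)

Try s = 0.
Try p = 0.
(u) alone gives u = 1.
(t) alone gives t = 1.
(r) alone gives r = 1.
Now (r') is unsatisfied and unit — conflict.
Undo p and try p = 1.
(q) alone gives q = 1.
Now (q') is unsatisfied and unit — conflict.
Both values of p lead to a conflict.
Undo s and try s = 1.
Try p = 0.
(q) alone gives q = 1.
(r') alone gives r = 0.
(u') alone gives u = 0.
Now (u) is unsatisfied and unit — conflict.
Undo p and try p = 1.
(u') alone gives u = 0.
(t') alone gives t = 0.
(r) alone gives r = 1.
(q') alone gives q = 0.
Now (q) is unsatisfied and unit — conflict.
Both values of p lead to a conflict.
Both values of s lead to a conflict.

UNSATISFIABLE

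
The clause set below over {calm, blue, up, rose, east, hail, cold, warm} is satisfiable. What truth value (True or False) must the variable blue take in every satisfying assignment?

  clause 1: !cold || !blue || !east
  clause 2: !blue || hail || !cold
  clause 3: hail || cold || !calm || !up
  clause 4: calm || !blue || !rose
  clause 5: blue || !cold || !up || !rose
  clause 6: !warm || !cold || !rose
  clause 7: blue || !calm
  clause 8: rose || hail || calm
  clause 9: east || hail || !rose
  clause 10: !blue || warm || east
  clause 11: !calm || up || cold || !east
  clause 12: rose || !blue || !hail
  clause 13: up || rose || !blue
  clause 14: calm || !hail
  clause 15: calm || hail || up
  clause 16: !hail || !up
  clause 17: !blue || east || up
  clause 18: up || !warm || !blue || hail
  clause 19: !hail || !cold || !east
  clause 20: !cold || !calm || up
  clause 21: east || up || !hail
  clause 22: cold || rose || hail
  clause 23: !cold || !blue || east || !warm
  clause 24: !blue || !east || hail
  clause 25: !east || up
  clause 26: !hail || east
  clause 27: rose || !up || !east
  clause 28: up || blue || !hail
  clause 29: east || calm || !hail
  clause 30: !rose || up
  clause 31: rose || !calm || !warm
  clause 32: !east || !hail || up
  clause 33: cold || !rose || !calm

False

Suppose blue = true.
Suppose cold = false.
Suppose calm = true.
From the singleton clause (!rose), rose = false.
From the singleton clause (!hail), hail = false.
But (hail) is also a unit clause — contradiction.
That branch fails; take calm = false instead.
From the singleton clause (!rose), rose = false.
From the singleton clause (hail), hail = true.
But (!hail) is also a unit clause — contradiction.
Both values of calm lead to a conflict.
That branch fails; take cold = true instead.
From the singleton clause (!east), east = false.
From the singleton clause (hail), hail = true.
But (!hail) is also a unit clause — contradiction.
Both values of cold lead to a conflict.
So every satisfying assignment has blue = False.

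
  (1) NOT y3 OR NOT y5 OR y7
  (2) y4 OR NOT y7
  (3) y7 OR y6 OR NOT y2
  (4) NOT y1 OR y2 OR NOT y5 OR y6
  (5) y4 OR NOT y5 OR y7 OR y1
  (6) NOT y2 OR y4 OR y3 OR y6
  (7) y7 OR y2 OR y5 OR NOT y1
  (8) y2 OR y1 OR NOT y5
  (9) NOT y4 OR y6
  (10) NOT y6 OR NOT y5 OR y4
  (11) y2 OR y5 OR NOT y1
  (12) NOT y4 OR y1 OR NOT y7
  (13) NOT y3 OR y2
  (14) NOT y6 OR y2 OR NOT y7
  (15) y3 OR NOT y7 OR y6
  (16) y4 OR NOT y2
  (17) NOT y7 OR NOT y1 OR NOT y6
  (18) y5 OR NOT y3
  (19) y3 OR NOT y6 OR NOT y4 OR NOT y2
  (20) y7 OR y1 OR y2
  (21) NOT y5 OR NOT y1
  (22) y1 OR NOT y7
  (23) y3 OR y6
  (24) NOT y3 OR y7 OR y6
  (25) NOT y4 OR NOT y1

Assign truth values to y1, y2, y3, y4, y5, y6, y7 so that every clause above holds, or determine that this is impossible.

Suppose y4 = true.
The clause (y6) is unit, so y6 = true.
The clause (NOT y1) is unit, so y1 = false.
The clause (NOT y7) is unit, so y7 = false.
The clause (y2) is unit, so y2 = true.
The clause (y3) is unit, so y3 = true.
The clause (NOT y5) is unit, so y5 = false.
Now (y5) is unsatisfied and unit — conflict.
That branch fails; take y4 = false instead.
The clause (NOT y7) is unit, so y7 = false.
The clause (NOT y2) is unit, so y2 = false.
The clause (NOT y3) is unit, so y3 = false.
The clause (y1) is unit, so y1 = true.
The clause (y5) is unit, so y5 = true.
Now (NOT y5) is unsatisfied and unit — conflict.
Neither y4 = true nor y4 = false works.

UNSATISFIABLE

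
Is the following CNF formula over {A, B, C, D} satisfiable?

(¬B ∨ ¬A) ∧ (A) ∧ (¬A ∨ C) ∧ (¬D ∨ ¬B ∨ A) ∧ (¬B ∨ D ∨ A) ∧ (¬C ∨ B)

The clause (A) is unit, so A = True.
The clause (¬B) is unit, so B = False.
The clause (C) is unit, so C = True.
Now (¬C) is unsatisfied and unit — conflict.
No assignment satisfies every clause.

Unsatisfiable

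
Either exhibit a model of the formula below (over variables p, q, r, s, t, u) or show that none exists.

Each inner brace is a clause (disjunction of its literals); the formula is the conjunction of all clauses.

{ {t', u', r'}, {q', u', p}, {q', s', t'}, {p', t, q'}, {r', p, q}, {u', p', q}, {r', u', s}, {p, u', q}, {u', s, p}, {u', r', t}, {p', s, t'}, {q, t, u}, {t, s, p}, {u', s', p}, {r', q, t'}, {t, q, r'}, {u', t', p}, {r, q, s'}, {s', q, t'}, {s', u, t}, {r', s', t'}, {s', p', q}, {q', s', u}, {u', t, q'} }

Branch on t: set t = 1.
Branch on u: set u = 0.
Branch on q: set q = 0.
Unit clause (r') forces r = 0.
Unit clause (s') forces s = 0.
Unit clause (p') forces p = 0.
All clauses are satisfied.

p=0; q=0; r=0; s=0; t=1; u=0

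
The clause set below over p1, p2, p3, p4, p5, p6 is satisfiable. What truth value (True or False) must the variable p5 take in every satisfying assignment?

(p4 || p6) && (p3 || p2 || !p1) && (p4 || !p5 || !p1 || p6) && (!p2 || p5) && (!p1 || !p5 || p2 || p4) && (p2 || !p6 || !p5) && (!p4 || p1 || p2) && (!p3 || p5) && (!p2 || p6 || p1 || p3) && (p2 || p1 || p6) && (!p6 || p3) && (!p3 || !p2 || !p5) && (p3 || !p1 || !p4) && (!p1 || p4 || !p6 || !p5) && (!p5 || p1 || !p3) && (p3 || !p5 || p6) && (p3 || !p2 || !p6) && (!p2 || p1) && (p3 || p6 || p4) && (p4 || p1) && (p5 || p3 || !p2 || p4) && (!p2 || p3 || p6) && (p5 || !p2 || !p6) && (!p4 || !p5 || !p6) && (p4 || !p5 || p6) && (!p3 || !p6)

Suppose p5 = false.
From the singleton clause (!p2), p2 = false.
From the singleton clause (!p3), p3 = false.
From the singleton clause (!p1), p1 = false.
From the singleton clause (!p4), p4 = false.
But (p4) is also a unit clause — contradiction.
So every satisfying assignment has p5 = True.

True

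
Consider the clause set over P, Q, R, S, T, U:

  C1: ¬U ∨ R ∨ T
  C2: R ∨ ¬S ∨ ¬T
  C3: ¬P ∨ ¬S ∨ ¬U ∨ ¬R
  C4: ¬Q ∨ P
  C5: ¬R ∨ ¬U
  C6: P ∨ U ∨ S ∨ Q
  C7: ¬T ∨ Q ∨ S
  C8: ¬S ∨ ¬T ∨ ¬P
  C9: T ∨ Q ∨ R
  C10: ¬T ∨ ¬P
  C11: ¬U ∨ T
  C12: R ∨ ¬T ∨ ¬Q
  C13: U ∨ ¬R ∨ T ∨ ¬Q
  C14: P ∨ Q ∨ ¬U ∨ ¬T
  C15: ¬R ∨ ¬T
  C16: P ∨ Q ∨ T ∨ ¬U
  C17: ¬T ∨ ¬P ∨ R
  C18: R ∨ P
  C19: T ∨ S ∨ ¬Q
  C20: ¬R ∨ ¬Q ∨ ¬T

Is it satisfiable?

Suppose Q = True.
The clause (P) is unit, so P = True.
The clause (¬T) is unit, so T = False.
The clause (¬U) is unit, so U = False.
The clause (¬R) is unit, so R = False.
The clause (S) is unit, so S = True.
This assignment satisfies each clause.
A satisfying assignment: P ↦ True; Q ↦ True; R ↦ False; S ↦ True; T ↦ False; U ↦ False.

Satisfiable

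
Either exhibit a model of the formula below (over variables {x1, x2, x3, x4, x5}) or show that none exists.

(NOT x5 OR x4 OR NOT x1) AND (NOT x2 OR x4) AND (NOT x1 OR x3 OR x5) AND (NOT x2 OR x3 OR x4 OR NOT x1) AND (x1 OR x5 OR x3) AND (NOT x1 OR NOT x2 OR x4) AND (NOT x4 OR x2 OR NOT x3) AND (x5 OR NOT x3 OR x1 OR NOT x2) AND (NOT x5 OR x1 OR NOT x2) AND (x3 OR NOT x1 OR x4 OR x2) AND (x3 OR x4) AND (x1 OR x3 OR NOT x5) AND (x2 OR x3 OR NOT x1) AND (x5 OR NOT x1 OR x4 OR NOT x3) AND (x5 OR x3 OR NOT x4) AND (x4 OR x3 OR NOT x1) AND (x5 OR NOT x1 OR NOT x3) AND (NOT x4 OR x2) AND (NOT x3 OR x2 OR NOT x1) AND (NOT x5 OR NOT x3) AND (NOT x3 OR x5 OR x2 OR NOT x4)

Case x2 = false:
(NOT x4) alone gives x4 = false.
(x3) alone gives x3 = true.
(NOT x1) alone gives x1 = false.
(NOT x5) alone gives x5 = false.
Every clause now holds.

x1 ↦ false; x2 ↦ false; x3 ↦ true; x4 ↦ false; x5 ↦ false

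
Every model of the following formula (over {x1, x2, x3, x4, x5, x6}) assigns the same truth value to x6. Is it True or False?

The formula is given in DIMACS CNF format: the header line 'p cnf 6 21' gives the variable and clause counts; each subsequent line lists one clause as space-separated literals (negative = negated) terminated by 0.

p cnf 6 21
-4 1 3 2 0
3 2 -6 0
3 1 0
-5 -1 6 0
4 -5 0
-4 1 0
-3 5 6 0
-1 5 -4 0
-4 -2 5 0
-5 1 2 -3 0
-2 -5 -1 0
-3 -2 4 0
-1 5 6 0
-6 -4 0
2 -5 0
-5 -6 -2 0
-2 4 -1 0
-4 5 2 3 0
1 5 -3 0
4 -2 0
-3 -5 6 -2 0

Suppose x6 = False.
Case x3 = True:
Unit clause (x5) forces x5 = True.
Unit clause (¬x1) forces x1 = False.
Unit clause (x4) forces x4 = True.
That conflicts with the unit clause (¬x4).
Backtrack on x3: now try x3 = False.
Unit clause (x1) forces x1 = True.
Unit clause (¬x5) forces x5 = False.
That conflicts with the unit clause (x5).
Neither x3 = True nor x3 = False works.
So every satisfying assignment has x6 = True.

True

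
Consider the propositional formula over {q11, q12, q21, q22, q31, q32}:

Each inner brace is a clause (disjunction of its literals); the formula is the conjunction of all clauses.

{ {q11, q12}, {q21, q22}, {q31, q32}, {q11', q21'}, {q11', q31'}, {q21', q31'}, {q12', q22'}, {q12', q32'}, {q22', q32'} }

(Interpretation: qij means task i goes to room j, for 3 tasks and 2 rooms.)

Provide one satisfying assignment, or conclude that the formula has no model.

Suppose q11 = 1.
(q21') alone gives q21 = 0.
(q22) alone gives q22 = 1.
(q31') alone gives q31 = 0.
(q32) alone gives q32 = 1.
But (q32') is also a unit clause — contradiction.
Undo q11 and try q11 = 0.
(q12) alone gives q12 = 1.
(q22') alone gives q22 = 0.
(q21) alone gives q21 = 1.
(q31') alone gives q31 = 0.
(q32) alone gives q32 = 1.
But (q32') is also a unit clause — contradiction.
Both values of q11 lead to a conflict.

UNSATISFIABLE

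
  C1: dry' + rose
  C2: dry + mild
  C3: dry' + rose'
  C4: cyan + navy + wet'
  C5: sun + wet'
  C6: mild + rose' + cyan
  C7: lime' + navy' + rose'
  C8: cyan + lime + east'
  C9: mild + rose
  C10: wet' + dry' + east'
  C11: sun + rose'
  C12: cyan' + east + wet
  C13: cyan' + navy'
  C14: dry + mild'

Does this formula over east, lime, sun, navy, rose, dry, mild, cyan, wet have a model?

Branch on dry: set dry = 0.
Unit clause (mild) forces mild = 1.
But (mild') is also a unit clause — contradiction.
Undo dry and try dry = 1.
Unit clause (rose) forces rose = 1.
But (rose') is also a unit clause — contradiction.
Neither dry = 1 nor dry = 0 works.
No assignment satisfies every clause.

No, unsatisfiable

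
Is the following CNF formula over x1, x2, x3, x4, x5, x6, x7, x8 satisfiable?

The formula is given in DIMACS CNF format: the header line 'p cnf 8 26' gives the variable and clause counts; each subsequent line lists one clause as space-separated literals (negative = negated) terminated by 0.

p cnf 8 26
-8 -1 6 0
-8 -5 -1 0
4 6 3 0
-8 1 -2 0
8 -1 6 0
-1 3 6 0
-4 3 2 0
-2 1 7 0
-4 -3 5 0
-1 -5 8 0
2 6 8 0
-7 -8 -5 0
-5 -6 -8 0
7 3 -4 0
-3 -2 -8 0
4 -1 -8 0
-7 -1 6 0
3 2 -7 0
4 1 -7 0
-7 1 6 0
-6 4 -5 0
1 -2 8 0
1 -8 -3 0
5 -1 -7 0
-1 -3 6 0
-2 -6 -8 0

Yes

Case x8 = False:
Case x1 = False:
The clause (¬x2) is unit, so x2 = False.
The clause (x6) is unit, so x6 = True.
Case x4 = True:
The clause (x3) is unit, so x3 = True.
The clause (x5) is unit, so x5 = True.
All clauses hold; x7 can take either value.
A satisfying assignment: x1 ↦ False,  x2 ↦ False,  x3 ↦ True,  x4 ↦ True,  x5 ↦ True,  x6 ↦ True,  x7 ↦ False,  x8 ↦ False.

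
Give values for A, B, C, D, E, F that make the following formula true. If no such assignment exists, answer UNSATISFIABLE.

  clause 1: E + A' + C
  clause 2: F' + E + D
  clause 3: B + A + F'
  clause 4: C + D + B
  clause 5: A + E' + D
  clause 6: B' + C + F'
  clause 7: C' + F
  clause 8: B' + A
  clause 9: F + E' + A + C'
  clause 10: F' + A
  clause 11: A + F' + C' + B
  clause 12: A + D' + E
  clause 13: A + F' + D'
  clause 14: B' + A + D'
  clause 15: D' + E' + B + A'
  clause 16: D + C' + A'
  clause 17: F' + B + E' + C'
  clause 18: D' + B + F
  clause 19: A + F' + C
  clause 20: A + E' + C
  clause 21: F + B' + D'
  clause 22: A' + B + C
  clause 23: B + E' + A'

Branch on C: set C = 0.
Branch on E: set E = 1.
The clause (A) is unit, so A = 1.
The clause (B) is unit, so B = 1.
The clause (F') is unit, so F = 0.
The clause (D') is unit, so D = 0.
Every clause now holds.

A=1,  B=1,  C=0,  D=0,  E=1,  F=0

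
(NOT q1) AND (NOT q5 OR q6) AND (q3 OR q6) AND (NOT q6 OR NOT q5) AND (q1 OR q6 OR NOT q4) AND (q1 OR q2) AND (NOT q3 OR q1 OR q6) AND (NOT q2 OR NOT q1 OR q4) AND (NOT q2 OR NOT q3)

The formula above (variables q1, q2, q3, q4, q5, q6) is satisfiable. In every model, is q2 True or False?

True

Suppose q2 = false.
(NOT q1) alone gives q1 = false.
That conflicts with the unit clause (q1).
So every satisfying assignment has q2 = True.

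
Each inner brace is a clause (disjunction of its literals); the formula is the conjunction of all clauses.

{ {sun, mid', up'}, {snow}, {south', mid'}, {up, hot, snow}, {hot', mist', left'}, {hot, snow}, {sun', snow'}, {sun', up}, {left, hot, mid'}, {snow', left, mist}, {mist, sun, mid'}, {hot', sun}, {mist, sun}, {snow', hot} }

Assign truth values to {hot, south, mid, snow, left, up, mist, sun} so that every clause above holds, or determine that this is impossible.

The clause (snow) is unit, so snow = 1.
The clause (sun') is unit, so sun = 0.
The clause (hot') is unit, so hot = 0.
But (hot) is also a unit clause — contradiction.

UNSATISFIABLE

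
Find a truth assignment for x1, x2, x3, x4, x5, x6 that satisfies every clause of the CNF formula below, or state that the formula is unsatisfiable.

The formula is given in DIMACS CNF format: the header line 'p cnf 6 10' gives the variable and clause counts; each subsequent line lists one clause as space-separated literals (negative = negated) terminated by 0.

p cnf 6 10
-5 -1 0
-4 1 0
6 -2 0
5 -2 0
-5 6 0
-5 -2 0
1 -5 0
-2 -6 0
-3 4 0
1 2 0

Suppose x5 = False.
The clause (¬x2) is unit, so x2 = False.
The clause (x1) is unit, so x1 = True.
Suppose x3 = True.
The clause (x4) is unit, so x4 = True.
Every clause is now satisfied; x6 is unconstrained.

x1 ↦ True,  x2 ↦ False,  x3 ↦ True,  x4 ↦ True,  x5 ↦ False,  x6 ↦ True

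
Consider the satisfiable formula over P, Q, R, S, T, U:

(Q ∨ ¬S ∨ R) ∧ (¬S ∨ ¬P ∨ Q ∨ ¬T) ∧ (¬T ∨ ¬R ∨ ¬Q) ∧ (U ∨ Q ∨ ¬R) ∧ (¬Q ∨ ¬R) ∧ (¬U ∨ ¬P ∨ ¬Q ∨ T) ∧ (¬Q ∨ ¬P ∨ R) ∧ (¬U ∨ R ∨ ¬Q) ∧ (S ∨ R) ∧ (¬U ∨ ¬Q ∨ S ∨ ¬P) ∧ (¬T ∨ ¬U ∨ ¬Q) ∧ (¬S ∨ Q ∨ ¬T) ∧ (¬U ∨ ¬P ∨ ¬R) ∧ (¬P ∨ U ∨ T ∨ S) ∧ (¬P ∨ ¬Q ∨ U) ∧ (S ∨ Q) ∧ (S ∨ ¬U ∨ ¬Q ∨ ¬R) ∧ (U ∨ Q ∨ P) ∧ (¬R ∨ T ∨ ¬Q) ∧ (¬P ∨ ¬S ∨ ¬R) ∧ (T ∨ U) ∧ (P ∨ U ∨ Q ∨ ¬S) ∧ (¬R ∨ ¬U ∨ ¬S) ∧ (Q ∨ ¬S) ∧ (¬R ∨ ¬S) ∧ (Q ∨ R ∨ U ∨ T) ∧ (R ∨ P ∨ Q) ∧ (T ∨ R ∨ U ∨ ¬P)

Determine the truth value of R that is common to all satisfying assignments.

Suppose R = True.
(¬Q) alone gives Q = False.
(U) alone gives U = True.
(¬P) alone gives P = False.
(S) alone gives S = True.
That conflicts with the unit clause (¬S).
So every satisfying assignment has R = False.

False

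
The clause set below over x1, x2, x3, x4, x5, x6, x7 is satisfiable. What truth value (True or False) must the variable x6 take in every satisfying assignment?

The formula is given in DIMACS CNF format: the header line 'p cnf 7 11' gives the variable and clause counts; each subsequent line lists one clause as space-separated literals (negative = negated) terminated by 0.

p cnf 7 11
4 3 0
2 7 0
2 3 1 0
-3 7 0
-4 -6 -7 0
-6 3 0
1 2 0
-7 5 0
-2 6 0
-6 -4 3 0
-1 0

True

Suppose x6 = False.
The clause (¬x2) is unit, so x2 = False.
The clause (x7) is unit, so x7 = True.
The clause (x1) is unit, so x1 = True.
But (¬x1) is also a unit clause — contradiction.
So every satisfying assignment has x6 = True.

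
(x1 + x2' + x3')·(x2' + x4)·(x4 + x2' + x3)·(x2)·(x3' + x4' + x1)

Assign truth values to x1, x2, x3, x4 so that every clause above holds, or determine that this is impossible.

(x2) alone gives x2 = 1.
(x4) alone gives x4 = 1.
Case x1 = 1:
No clause remains; x3 is free.

x1 ↦ 1; x2 ↦ 1; x3 ↦ 0; x4 ↦ 1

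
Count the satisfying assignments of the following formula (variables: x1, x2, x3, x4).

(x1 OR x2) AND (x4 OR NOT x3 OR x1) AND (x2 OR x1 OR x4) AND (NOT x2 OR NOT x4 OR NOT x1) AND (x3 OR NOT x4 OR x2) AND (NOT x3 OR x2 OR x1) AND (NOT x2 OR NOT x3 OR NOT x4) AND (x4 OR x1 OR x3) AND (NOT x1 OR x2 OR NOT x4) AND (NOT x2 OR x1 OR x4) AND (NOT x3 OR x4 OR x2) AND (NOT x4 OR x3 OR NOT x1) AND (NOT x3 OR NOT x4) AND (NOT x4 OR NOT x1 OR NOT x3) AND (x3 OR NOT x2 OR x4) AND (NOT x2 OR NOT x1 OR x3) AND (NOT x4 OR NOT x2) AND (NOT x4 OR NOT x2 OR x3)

There are 2^4 = 16 truth assignments over (x1, x2, x3, x4).
Check each against the 18 clauses (columns in the order x1, x2, x3, x4):
  F F F F  ✗ fails (x1 OR x2)
  F F F T  ✗ fails (x1 OR x2)
  F F T F  ✗ fails (x1 OR x2)
  F F T T  ✗ fails (x1 OR x2)
  F T F F  ✗ fails (x4 OR x1 OR x3)
  F T F T  ✗ fails (NOT x4 OR NOT x2)
  F T T F  ✗ fails (x4 OR NOT x3 OR x1)
  F T T T  ✗ fails (NOT x2 OR NOT x3 OR NOT x4)
  T F F F  ✓ satisfies all
  T F F T  ✗ fails (x3 OR NOT x4 OR x2)
  T F T F  ✗ fails (NOT x3 OR x4 OR x2)
  T F T T  ✗ fails (NOT x1 OR x2 OR NOT x4)
  T T F F  ✗ fails (x3 OR NOT x2 OR x4)
  T T F T  ✗ fails (NOT x2 OR NOT x4 OR NOT x1)
  T T T F  ✓ satisfies all
  T T T T  ✗ fails (NOT x2 OR NOT x4 OR NOT x1)
2 of the 16 rows are models.

2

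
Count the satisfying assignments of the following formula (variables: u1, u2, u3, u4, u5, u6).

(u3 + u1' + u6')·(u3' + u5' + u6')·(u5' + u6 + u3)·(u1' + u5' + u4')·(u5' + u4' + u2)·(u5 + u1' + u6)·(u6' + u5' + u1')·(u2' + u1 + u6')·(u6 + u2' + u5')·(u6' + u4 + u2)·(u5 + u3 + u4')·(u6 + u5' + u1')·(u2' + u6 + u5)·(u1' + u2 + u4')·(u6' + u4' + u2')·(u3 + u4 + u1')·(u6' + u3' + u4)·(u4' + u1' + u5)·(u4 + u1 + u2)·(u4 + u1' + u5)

There are 2^6 = 64 truth assignments over (u1, u2, u3, u4, u5, u6).
Split on u1. With u1 = 1, the clauses containing u1 are satisfied and u1' drops from the rest; 0 of the 2^5 = 32 assignments to the other variables satisfy what remains.
With u1 = 0, by the same count on the reduced clause set, 2 assignments work.
Total: 0 + 2 = 2.

2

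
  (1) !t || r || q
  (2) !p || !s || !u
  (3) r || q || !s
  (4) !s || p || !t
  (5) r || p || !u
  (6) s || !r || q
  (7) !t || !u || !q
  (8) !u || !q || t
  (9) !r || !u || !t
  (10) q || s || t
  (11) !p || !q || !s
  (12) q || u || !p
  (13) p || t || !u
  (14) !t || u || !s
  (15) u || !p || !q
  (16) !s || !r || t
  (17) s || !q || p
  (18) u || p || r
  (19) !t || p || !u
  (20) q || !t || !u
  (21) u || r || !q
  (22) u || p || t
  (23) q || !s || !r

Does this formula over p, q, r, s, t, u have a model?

Branch on t: set t = false.
Branch on u: set u = false.
Unit clause (p) forces p = true.
Unit clause (q) forces q = true.
That conflicts with the unit clause (!q).
So u must be the other value — set u = true.
Unit clause (!q) forces q = false.
Unit clause (s) forces s = true.
Unit clause (!p) forces p = false.
That conflicts with the unit clause (p).
Either choice for u ends in contradiction.
So t must be the other value — set t = true.
Branch on r: set r = true.
Unit clause (!u) forces u = false.
Unit clause (!s) forces s = false.
Unit clause (q) forces q = true.
Unit clause (!p) forces p = false.
That conflicts with the unit clause (p).
So r must be the other value — set r = false.
Unit clause (q) forces q = true.
Unit clause (!u) forces u = false.
That conflicts with the unit clause (u).
Either choice for r ends in contradiction.
Either choice for t ends in contradiction.
No assignment satisfies every clause.

No, unsatisfiable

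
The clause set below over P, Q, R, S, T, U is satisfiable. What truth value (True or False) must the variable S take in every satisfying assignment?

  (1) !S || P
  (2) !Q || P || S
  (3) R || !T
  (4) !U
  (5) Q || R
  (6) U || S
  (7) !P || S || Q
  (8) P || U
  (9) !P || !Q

Suppose S = false.
The clause (!U) is unit, so U = false.
Now (U) is unsatisfied and unit — conflict.
So every satisfying assignment has S = True.

True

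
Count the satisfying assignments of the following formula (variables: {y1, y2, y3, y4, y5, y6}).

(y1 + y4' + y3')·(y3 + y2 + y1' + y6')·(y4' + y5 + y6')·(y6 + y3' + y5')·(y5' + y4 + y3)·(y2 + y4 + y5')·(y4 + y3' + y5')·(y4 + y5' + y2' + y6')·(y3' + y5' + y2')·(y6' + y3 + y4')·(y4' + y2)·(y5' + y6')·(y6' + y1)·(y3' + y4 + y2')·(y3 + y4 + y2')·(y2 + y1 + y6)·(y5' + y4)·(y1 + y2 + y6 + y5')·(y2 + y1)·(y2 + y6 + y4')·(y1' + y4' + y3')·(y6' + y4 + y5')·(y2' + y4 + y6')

There are 2^6 = 64 truth assignments over (y1, y2, y3, y4, y5, y6).
Split on y6. With y6 = 1, the clauses containing y6 are satisfied and y6' drops from the rest; 1 of the 2^5 = 32 assignments to the other variables satisfy what remains.
With y6 = 0, by the same count on the reduced clause set, 6 assignments work.
(One model: y1=F, y2=T, y3=F, y4=T, y5=F, y6=F.)
Total: 1 + 6 = 7.

7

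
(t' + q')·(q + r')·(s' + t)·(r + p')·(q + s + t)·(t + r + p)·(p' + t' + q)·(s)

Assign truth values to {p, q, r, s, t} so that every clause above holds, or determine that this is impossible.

p: 0, q: 0, r: 0, s: 1, t: 1

From the singleton clause (s), s = 1.
From the singleton clause (t), t = 1.
From the singleton clause (q'), q = 0.
From the singleton clause (r'), r = 0.
From the singleton clause (p'), p = 0.
Every clause now holds.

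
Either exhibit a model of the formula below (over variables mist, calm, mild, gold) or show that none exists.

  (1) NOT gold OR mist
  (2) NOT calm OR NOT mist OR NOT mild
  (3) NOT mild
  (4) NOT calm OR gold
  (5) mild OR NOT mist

(NOT mild) alone gives mild = false.
(NOT mist) alone gives mist = false.
(NOT gold) alone gives gold = false.
(NOT calm) alone gives calm = false.
This assignment satisfies each clause.

mist=false; calm=false; mild=false; gold=false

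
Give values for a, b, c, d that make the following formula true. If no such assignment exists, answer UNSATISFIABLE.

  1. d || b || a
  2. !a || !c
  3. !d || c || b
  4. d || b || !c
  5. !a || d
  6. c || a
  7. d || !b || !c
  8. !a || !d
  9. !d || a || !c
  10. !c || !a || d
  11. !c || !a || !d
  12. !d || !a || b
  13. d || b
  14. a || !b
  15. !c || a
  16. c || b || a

Suppose a = false.
Unit clause (c) forces c = true.
Now (!c) is unsatisfied and unit — conflict.
Undo a and try a = true.
Unit clause (!c) forces c = false.
Unit clause (d) forces d = true.
Now (!d) is unsatisfied and unit — conflict.
Neither a = true nor a = false works.

UNSATISFIABLE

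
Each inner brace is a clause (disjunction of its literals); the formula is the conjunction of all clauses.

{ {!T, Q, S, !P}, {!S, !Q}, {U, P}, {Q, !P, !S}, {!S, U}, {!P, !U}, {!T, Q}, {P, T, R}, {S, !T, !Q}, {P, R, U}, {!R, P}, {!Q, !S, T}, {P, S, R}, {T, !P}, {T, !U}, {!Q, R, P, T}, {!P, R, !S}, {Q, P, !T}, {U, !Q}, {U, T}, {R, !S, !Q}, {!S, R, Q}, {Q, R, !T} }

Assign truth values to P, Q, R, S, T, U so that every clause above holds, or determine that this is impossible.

Suppose S = false.
Suppose U = true.
The clause (!P) is unit, so P = false.
The clause (!R) is unit, so R = false.
That conflicts with the unit clause (R).
That branch fails; take U = false instead.
The clause (P) is unit, so P = true.
The clause (T) is unit, so T = true.
The clause (Q) is unit, so Q = true.
That conflicts with the unit clause (!Q).
Either choice for U ends in contradiction.
That branch fails; take S = true instead.
The clause (!Q) is unit, so Q = false.
The clause (!P) is unit, so P = false.
The clause (U) is unit, so U = true.
The clause (!T) is unit, so T = false.
That conflicts with the unit clause (T).
Either choice for S ends in contradiction.

UNSATISFIABLE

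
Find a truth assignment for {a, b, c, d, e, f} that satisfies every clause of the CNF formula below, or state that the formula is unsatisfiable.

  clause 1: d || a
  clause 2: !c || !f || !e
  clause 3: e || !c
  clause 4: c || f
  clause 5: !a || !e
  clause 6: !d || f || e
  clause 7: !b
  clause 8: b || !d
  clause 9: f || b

(!b) alone gives b = false.
(!d) alone gives d = false.
(a) alone gives a = true.
(!e) alone gives e = false.
(!c) alone gives c = false.
(f) alone gives f = true.
All clauses are satisfied.

a ↦ true; b ↦ false; c ↦ false; d ↦ false; e ↦ false; f ↦ true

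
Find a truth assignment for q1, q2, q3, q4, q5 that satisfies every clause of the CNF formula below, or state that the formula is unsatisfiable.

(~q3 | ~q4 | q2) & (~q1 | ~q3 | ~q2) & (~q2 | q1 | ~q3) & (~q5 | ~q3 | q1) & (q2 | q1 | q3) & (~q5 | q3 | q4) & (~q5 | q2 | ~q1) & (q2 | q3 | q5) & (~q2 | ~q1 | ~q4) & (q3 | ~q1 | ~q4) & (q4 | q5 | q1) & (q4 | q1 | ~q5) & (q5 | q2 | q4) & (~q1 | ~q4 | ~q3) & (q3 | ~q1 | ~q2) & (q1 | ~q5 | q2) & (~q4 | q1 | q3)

Case q3 = 0:
Case q2 = 1:
Unit clause (~q1) forces q1 = 0.
Unit clause (~q4) forces q4 = 0.
Unit clause (~q5) forces q5 = 0.
Now (q5) is unsatisfied and unit — conflict.
Backtrack on q2: now try q2 = 0.
Unit clause (q1) forces q1 = 1.
Unit clause (~q5) forces q5 = 0.
Now (q5) is unsatisfied and unit — conflict.
Either choice for q2 ends in contradiction.
Backtrack on q3: now try q3 = 1.
Case q4 = 0:
Case q1 = 0:
Unit clause (~q2) forces q2 = 0.
Unit clause (~q5) forces q5 = 0.
Now (q5) is unsatisfied and unit — conflict.
Backtrack on q1: now try q1 = 1.
Unit clause (~q2) forces q2 = 0.
Unit clause (~q5) forces q5 = 0.
Now (q5) is unsatisfied and unit — conflict.
Either choice for q1 ends in contradiction.
Backtrack on q4: now try q4 = 1.
Unit clause (q2) forces q2 = 1.
Unit clause (~q1) forces q1 = 0.
Now (q1) is unsatisfied and unit — conflict.
Either choice for q4 ends in contradiction.
Either choice for q3 ends in contradiction.

UNSATISFIABLE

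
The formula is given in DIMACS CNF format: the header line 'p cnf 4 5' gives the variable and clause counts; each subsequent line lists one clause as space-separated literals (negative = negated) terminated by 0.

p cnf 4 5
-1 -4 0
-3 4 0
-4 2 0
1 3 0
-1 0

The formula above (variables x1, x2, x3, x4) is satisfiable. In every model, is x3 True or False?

Suppose x3 = False.
Unit clause (x1) forces x1 = True.
That conflicts with the unit clause (¬x1).
So every satisfying assignment has x3 = True.

True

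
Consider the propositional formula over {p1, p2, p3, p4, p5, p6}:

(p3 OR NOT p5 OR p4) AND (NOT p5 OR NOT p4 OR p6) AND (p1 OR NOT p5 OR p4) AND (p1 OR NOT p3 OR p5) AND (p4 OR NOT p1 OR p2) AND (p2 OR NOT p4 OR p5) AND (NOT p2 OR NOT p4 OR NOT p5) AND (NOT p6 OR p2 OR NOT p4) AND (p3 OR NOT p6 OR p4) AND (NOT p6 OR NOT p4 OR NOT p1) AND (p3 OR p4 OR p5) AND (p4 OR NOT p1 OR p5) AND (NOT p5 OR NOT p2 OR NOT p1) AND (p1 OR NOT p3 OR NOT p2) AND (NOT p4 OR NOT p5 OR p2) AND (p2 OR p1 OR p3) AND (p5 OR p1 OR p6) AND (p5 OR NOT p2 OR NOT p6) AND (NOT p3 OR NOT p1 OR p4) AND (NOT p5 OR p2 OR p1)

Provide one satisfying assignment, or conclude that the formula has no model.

Case p3 = true:
Case p1 = true:
Unit clause (p4) forces p4 = true.
Unit clause (NOT p6) forces p6 = false.
Unit clause (NOT p5) forces p5 = false.
Unit clause (p2) forces p2 = true.
Every clause now holds.

p1: true, p2: true, p3: true, p4: true, p5: false, p6: false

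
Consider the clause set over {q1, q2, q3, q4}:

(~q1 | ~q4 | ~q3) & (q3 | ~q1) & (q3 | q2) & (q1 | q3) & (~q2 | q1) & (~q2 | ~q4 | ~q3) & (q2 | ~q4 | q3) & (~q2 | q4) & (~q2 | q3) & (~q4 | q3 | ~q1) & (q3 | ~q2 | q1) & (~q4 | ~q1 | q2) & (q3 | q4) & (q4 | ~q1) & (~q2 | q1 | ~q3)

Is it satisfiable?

Suppose q3 = 1.
Suppose q1 = 0.
From the singleton clause (~q2), q2 = 0.
Every clause is now satisfied; q4 is unconstrained.
A satisfying assignment: q1=0; q2=0; q3=1; q4=1.

Satisfiable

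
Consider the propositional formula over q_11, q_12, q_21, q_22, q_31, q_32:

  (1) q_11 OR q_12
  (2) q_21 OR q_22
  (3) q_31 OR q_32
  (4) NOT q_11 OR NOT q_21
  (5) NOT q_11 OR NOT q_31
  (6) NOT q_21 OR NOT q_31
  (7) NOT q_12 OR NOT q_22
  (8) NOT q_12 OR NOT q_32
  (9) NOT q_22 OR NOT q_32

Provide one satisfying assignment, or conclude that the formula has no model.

Branch on q_11: set q_11 = true.
(NOT q_21) alone gives q_21 = false.
(q_22) alone gives q_22 = true.
(NOT q_31) alone gives q_31 = false.
(q_32) alone gives q_32 = true.
Now (NOT q_32) is unsatisfied and unit — conflict.
Backtrack on q_11: now try q_11 = false.
(q_12) alone gives q_12 = true.
(NOT q_22) alone gives q_22 = false.
(q_21) alone gives q_21 = true.
(NOT q_31) alone gives q_31 = false.
(q_32) alone gives q_32 = true.
Now (NOT q_32) is unsatisfied and unit — conflict.
Both values of q_11 lead to a conflict.

UNSATISFIABLE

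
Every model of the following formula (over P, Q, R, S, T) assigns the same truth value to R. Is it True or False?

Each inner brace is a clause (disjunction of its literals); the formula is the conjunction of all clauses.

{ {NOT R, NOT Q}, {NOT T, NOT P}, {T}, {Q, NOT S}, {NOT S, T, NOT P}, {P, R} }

Suppose R = false.
(T) alone gives T = true.
(NOT P) alone gives P = false.
Now (P) is unsatisfied and unit — conflict.
So every satisfying assignment has R = True.

True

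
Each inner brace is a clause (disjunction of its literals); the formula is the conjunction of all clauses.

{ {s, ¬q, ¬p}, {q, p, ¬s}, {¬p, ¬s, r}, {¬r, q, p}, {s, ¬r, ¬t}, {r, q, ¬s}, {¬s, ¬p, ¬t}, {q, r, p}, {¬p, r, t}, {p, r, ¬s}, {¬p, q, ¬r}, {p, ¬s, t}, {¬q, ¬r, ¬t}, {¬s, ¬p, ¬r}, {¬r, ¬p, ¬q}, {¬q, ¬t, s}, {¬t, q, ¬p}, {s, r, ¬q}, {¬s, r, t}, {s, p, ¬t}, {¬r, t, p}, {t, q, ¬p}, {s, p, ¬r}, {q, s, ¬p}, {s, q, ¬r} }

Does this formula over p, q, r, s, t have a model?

Case s = True:
Case q = True:
Case p = False:
(r) alone gives r = True.
(t) alone gives t = True.
Now (¬t) is unsatisfied and unit — conflict.
So p must be the other value — set p = True.
(r) alone gives r = True.
Now (¬r) is unsatisfied and unit — conflict.
Either choice for p ends in contradiction.
So q must be the other value — set q = False.
(p) alone gives p = True.
(r) alone gives r = True.
Now (¬r) is unsatisfied and unit — conflict.
Either choice for q ends in contradiction.
So s must be the other value — set s = False.
Case q = False:
(¬p) alone gives p = False.
(¬r) alone gives r = False.
Now (r) is unsatisfied and unit — conflict.
So q must be the other value — set q = True.
(¬p) alone gives p = False.
(¬t) alone gives t = False.
(r) alone gives r = True.
Now (¬r) is unsatisfied and unit — conflict.
Either choice for q ends in contradiction.
Either choice for s ends in contradiction.
No assignment satisfies every clause.

Unsatisfiable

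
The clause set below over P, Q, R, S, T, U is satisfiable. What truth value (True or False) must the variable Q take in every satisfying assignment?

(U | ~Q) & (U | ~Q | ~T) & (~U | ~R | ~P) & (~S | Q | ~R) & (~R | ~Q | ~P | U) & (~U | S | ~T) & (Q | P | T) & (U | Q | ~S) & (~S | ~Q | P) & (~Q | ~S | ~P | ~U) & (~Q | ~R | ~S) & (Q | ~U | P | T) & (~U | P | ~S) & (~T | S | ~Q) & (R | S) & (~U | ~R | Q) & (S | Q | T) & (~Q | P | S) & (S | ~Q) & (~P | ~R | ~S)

Suppose Q = 1.
Unit clause (U) forces U = 1.
Unit clause (S) forces S = 1.
Unit clause (P) forces P = 1.
But (~P) is also a unit clause — contradiction.
So every satisfying assignment has Q = False.

False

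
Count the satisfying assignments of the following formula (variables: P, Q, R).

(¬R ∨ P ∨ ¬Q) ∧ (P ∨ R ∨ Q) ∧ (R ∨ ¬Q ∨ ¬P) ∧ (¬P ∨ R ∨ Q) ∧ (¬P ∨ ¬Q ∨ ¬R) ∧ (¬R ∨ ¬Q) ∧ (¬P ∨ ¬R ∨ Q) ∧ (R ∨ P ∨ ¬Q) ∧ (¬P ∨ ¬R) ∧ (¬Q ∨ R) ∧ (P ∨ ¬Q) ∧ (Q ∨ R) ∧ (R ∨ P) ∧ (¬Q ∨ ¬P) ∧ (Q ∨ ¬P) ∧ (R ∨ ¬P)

1

There are 2^3 = 8 truth assignments over (P, Q, R).
Check each against the 16 clauses (columns in the order P, Q, R):
  F F F  ✗ fails (P ∨ R ∨ Q)
  F F T  ✓ satisfies all
  F T F  ✗ fails (R ∨ P ∨ ¬Q)
  F T T  ✗ fails (¬R ∨ P ∨ ¬Q)
  T F F  ✗ fails (¬P ∨ R ∨ Q)
  T F T  ✗ fails (¬P ∨ ¬R ∨ Q)
  T T F  ✗ fails (R ∨ ¬Q ∨ ¬P)
  T T T  ✗ fails (¬P ∨ ¬Q ∨ ¬R)
1 of the 8 rows is a model.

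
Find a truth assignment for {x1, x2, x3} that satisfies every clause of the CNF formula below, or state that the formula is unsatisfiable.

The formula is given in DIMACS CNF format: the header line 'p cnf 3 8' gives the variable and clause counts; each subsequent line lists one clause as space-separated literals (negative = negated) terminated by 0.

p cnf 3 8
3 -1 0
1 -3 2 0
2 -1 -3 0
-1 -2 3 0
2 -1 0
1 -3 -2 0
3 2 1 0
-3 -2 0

x1: False,  x2: True,  x3: False

Case x3 = False:
From the singleton clause (¬x1), x1 = False.
From the singleton clause (x2), x2 = True.
This assignment satisfies each clause.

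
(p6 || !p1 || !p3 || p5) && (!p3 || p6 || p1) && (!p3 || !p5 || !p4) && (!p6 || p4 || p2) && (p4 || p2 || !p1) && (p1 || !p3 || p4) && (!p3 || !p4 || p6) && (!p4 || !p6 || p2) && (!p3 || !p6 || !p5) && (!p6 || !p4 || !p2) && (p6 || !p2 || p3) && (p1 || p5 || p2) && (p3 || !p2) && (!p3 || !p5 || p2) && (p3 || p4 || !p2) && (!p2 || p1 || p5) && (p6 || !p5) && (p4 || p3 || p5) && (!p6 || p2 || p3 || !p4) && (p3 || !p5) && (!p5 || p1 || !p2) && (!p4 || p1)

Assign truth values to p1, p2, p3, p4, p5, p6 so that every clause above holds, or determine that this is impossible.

Suppose p3 = false.
The clause (!p2) is unit, so p2 = false.
The clause (!p5) is unit, so p5 = false.
The clause (p1) is unit, so p1 = true.
The clause (p4) is unit, so p4 = true.
The clause (!p6) is unit, so p6 = false.
All clauses are satisfied.

p1 ↦ true; p2 ↦ false; p3 ↦ false; p4 ↦ true; p5 ↦ false; p6 ↦ false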